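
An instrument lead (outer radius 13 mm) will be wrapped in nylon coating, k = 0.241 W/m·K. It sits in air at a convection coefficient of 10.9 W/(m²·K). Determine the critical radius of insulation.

r_cr ≈ 22.1 mm

For a cylinder r_cr = k/h = 0.241/10.9
r_cr = 22.1 mm; since the bare radius (13 mm) is below r_cr, adding a thin layer of insulation will *increase* heat loss.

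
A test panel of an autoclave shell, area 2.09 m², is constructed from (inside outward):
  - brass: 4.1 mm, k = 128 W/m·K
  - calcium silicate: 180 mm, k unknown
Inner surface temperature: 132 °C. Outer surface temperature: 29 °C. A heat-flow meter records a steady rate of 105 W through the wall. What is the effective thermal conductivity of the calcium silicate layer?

k ≈ 0.0878 W/(m·K)

Treating each layer as a thermal resistance in series:
R_brass = L/(kA) = 0.0041/(128×2.09) = 1.533×10^-5 K/W
Sum of known resistances R_other = 1.533×10^-5 K/W
Total R = ΔT/Q = 103/105 = 0.981 K/W
R_calcium silicate = R_total − R_other = 0.9809 K/W
k = L/(R·A) = 0.18/(0.9809×2.09)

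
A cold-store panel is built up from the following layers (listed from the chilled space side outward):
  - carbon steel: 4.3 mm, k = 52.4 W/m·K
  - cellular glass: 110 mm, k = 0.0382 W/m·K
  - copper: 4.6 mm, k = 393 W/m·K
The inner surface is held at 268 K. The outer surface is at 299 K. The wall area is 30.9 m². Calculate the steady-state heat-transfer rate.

Series thermal resistances:
R_carbon steel = L/(kA) = 0.0043/(52.4×30.9) = 2.656×10^-6 K/W
R_cellular glass = L/(kA) = 0.11/(0.0382×30.9) = 0.09319 K/W
R_copper = L/(kA) = 0.0046/(393×30.9) = 3.788×10^-7 K/W
R_total = 0.09319 K/W
Q = ΔT / R_total = 31 / 0.09319

Q ≈ 333 W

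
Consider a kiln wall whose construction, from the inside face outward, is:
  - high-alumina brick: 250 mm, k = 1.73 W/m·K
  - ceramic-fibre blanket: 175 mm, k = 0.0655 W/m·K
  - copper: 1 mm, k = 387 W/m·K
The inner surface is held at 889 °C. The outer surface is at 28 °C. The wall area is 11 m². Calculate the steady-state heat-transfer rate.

Treating each layer as a thermal resistance in series:
R_high-alumina brick = L/(kA) = 0.25/(1.73×11) = 0.01314 K/W
R_ceramic-fibre blanket = L/(kA) = 0.175/(0.0655×11) = 0.2429 K/W
R_copper = L/(kA) = 0.001/(387×11) = 2.349×10^-7 K/W
R_total = 0.256 K/W
Q = ΔT / R_total = 861 / 0.256

Q ≈ 3360 W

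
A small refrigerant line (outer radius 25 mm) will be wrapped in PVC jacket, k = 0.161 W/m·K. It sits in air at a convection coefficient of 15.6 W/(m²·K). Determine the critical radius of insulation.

For a cylinder r_cr = k/h = 0.161/15.6
r_cr = 10.3 mm; since the bare radius (25 mm) is above r_cr, any added insulation will reduce heat loss.

r_cr ≈ 10.3 mm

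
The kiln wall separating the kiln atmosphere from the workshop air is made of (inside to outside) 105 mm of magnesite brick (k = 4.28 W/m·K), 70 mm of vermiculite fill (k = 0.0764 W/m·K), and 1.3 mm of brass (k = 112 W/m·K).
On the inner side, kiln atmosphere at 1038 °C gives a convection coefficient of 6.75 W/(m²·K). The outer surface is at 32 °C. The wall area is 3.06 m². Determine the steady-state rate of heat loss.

Q ≈ 2830 W

Thermal resistances in series:
R_inner film = 1/(h_i·A) = 1/(6.75×3.06) = 0.04841 K/W
R_magnesite brick = L/(kA) = 0.105/(4.28×3.06) = 0.008017 K/W
R_vermiculite fill = L/(kA) = 0.07/(0.0764×3.06) = 0.2994 K/W
R_brass = L/(kA) = 0.0013/(112×3.06) = 3.793×10^-6 K/W
R_total = 0.3559 K/W
Q = ΔT / R_total = 1006 / 0.3559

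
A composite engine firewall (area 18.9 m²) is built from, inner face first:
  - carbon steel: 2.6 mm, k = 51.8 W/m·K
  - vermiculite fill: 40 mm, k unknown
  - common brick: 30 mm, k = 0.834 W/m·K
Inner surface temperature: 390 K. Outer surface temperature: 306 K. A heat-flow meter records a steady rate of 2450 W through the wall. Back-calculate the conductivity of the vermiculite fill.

k ≈ 0.0654 W/(m·K)

Using the resistance-network approach (series):
R_carbon steel = L/(kA) = 0.0026/(51.8×18.9) = 2.656×10^-6 K/W
R_common brick = L/(kA) = 0.03/(0.834×18.9) = 0.001903 K/W
Sum of known resistances R_other = 0.001906 K/W
Total R = ΔT/Q = 84/2450 = 0.03429 K/W
R_vermiculite fill = R_total − R_other = 0.03238 K/W
k = L/(R·A) = 0.04/(0.03238×18.9)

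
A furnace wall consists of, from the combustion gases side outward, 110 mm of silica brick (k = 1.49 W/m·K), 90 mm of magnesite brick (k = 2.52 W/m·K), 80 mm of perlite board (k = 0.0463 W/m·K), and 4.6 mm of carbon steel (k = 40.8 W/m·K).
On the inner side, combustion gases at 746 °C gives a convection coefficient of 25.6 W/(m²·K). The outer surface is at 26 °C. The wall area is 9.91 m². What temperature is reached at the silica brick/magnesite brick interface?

T ≈ 703 °C

Thermal resistances in series:
R_inner film = 1/(h_i·A) = 1/(25.6×9.91) = 0.003942 K/W
R_silica brick = L/(kA) = 0.11/(1.49×9.91) = 0.00745 K/W
R_magnesite brick = L/(kA) = 0.09/(2.52×9.91) = 0.003604 K/W
R_perlite board = L/(kA) = 0.08/(0.0463×9.91) = 0.1744 K/W
R_carbon steel = L/(kA) = 0.0046/(40.8×9.91) = 1.138×10^-5 K/W
R_total = 0.1894 K/W;  Q = ΔT/R_total = 720/0.1894 = 3802 W
T_interface = T_inner − Q·ΣR(inner→interface) = 746 − 3800×0.01139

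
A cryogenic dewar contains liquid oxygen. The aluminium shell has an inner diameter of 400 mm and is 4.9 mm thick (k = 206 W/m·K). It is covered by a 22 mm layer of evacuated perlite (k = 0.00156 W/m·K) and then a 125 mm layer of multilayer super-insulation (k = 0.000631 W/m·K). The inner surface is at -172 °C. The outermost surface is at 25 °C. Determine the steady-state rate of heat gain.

Q ≈ 0.889 W

For a spherical shell R = (1/r₁ − 1/r₂)/(4πk); film R = 1/(h·4πr²). In series:
R_aluminium shell = (1/0.2 − 1/0.2049)/(4π×206) = 4.619×10^-5 K/W
R_evacuated perlite = (1/0.2049 − 1/0.2269)/(4π×0.00156) = 24.14 K/W
R_multilayer super-insulation = (1/0.2269 − 1/0.3519)/(4π×0.000631) = 197.4 K/W
R_total = 221.6 K/W
Q = ΔT/R_total = 197/221.6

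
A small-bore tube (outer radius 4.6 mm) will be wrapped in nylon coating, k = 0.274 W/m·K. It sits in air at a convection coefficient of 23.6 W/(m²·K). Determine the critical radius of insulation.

For a cylinder r_cr = k/h = 0.274/23.6
r_cr = 11.6 mm; since the bare radius (4.6 mm) is below r_cr, adding a thin layer of insulation will *increase* heat loss.

r_cr ≈ 11.6 mm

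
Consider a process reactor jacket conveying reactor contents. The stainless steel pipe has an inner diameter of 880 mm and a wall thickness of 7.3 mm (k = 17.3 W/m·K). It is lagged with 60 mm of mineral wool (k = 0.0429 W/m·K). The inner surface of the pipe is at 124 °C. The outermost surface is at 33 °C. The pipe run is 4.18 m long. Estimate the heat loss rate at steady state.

Q ≈ 814 W

For a radial system each layer contributes R = ln(r_out/r_in)/(2πkL); films add R = 1/(hA).
R_stainless steel pipe wall = ln(447.3/440)/(2π×17.3×4.18) = 3.622×10^-5 K/W
R_mineral wool = ln(507.3/447.3)/(2π×0.0429×4.18) = 0.1117 K/W
R_total = 0.1118 K/W
Q = ΔT/R_total = 91/0.1118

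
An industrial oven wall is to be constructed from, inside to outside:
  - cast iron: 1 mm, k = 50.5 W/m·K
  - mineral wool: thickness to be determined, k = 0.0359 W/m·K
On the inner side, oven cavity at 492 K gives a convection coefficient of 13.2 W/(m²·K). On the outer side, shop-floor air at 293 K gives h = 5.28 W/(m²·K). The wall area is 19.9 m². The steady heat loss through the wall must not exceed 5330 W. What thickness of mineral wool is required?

Model the wall as resistances in series:
R_inner film = 1/(h_i·A) = 1/(13.2×19.9) = 0.003807 K/W
R_cast iron = L/(kA) = 0.001/(50.5×19.9) = 9.951×10^-7 K/W
R_outer film = 1/(h_o·A) = 1/(5.28×19.9) = 0.009517 K/W
Sum of the known resistances R_other = 0.01333 K/W
Required total resistance R_tot = ΔT/Q_allow = 199/5330 = 0.03734 K/W
R_mineral wool = R_tot − R_other = 0.02401 K/W
L = R·k·A = 0.02401×0.0359×19.9

L ≈ 17.2 mm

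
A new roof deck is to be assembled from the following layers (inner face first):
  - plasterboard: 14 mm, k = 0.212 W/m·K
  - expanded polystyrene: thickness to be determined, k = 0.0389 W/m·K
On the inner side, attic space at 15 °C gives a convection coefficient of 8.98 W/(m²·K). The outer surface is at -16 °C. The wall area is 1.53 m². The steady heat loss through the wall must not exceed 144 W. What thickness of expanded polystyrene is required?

L ≈ 5.91 mm

Model the wall as resistances in series:
R_inner film = 1/(h_i·A) = 1/(8.98×1.53) = 0.07278 K/W
R_plasterboard = L/(kA) = 0.014/(0.212×1.53) = 0.04316 K/W
Sum of the known resistances R_other = 0.1159 K/W
Required total resistance R_tot = ΔT/Q_allow = 31/144 = 0.2153 K/W
R_expanded polystyrene = R_tot − R_other = 0.09933 K/W
L = R·k·A = 0.09933×0.0389×1.53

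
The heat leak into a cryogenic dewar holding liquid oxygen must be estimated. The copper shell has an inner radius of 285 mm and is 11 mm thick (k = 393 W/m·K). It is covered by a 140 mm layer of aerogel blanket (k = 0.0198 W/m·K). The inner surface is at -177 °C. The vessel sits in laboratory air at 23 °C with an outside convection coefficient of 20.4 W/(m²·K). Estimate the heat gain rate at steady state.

Spherical conduction: R = (1/r_in − 1/r_out)/(4πk) per layer; series-sum.
R_copper shell = (1/0.285 − 1/0.296)/(4π×393) = 2.64×10^-5 K/W
R_aerogel blanket = (1/0.296 − 1/0.436)/(4π×0.0198) = 4.36 K/W
R_outer film = 1/(h·4πr_o²) = 1/(20.4×4π×0.436²) = 0.02052 K/W
R_total = 4.38 K/W
Q = ΔT/R_total = 200/4.38

Q ≈ 45.7 W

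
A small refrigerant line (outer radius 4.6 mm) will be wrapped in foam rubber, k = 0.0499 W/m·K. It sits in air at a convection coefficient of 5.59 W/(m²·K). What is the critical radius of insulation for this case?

r_cr ≈ 8.93 mm

For a cylinder r_cr = k/h = 0.0499/5.59
r_cr = 8.93 mm; since the bare radius (4.6 mm) is below r_cr, adding a thin layer of insulation will *increase* heat loss.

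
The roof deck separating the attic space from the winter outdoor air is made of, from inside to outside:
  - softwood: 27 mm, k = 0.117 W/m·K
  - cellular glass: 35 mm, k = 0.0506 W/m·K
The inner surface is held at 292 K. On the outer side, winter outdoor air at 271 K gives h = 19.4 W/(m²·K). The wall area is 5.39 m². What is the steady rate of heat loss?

Q ≈ 116 W

Series thermal resistances:
R_softwood = L/(kA) = 0.027/(0.117×5.39) = 0.04281 K/W
R_cellular glass = L/(kA) = 0.035/(0.0506×5.39) = 0.1283 K/W
R_outer film = 1/(h_o·A) = 1/(19.4×5.39) = 0.009563 K/W
R_total = 0.1807 K/W
Q = ΔT / R_total = 21 / 0.1807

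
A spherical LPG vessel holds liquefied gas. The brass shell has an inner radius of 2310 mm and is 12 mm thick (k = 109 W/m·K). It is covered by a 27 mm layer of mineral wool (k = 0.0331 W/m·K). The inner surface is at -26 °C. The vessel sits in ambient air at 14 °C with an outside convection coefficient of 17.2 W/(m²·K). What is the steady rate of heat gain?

Each spherical layer contributes R = (1/r_i − 1/r_o)/(4πk):
R_brass shell = (1/2.31 − 1/2.322)/(4π×109) = 1.633×10^-6 K/W
R_mineral wool = (1/2.322 − 1/2.349)/(4π×0.0331) = 0.0119 K/W
R_outer film = 1/(h·4πr_o²) = 1/(17.2×4π×2.349²) = 8.385×10^-4 K/W
R_total = 0.01274 K/W
Q = ΔT/R_total = 40/0.01274

Q ≈ 3140 W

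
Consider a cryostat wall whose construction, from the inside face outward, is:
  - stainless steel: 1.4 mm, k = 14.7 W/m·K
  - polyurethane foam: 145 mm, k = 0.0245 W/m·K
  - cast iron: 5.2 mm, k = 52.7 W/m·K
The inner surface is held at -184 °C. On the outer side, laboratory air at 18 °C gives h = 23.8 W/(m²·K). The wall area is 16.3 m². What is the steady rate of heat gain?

Using the resistance-network approach (series):
R_stainless steel = L/(kA) = 0.0014/(14.7×16.3) = 5.843×10^-6 K/W
R_polyurethane foam = L/(kA) = 0.145/(0.0245×16.3) = 0.3631 K/W
R_cast iron = L/(kA) = 0.0052/(52.7×16.3) = 6.053×10^-6 K/W
R_outer film = 1/(h_o·A) = 1/(23.8×16.3) = 0.002578 K/W
R_total = 0.3657 K/W
Q = ΔT / R_total = 202 / 0.3657

Q ≈ 552 W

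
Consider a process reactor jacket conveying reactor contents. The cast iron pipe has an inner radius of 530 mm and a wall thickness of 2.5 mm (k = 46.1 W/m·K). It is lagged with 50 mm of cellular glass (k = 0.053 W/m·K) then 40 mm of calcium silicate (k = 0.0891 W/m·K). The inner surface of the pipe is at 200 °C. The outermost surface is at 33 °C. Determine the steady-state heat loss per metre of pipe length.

Cylindrical conduction, so R = ln(r₂/r₁)/(2πkL) per layer, in series:
R_cast iron pipe wall = ln(532.5/530)/(2π×46.1×1) = 1.625×10^-5 K/W
R_cellular glass = ln(582.5/532.5)/(2π×0.053×1) = 0.2695 K/W
R_calcium silicate = ln(622.5/582.5)/(2π×0.0891×1) = 0.1186 K/W
R_total = 0.3882 K/W
Q = ΔT/R_total = 167/0.3882

q′ ≈ 430 W/m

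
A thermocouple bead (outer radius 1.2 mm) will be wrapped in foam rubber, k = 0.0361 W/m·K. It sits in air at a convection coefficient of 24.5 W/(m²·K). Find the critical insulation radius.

r_cr ≈ 2.95 mm

For a sphere r_cr = 2k/h = 2×0.0361/24.5
r_cr = 2.95 mm; since the bare radius (1.2 mm) is below r_cr, adding a thin layer of insulation will *increase* heat loss.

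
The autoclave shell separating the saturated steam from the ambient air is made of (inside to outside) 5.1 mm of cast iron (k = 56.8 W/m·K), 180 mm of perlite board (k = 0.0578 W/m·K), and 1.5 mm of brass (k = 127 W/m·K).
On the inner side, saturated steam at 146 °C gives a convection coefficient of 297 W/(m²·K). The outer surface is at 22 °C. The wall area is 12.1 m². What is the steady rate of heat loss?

Model the wall as resistances in series:
R_inner film = 1/(h_i·A) = 1/(297×12.1) = 2.783×10^-4 K/W
R_cast iron = L/(kA) = 0.0051/(56.8×12.1) = 7.421×10^-6 K/W
R_perlite board = L/(kA) = 0.18/(0.0578×12.1) = 0.2574 K/W
R_brass = L/(kA) = 0.0015/(127×12.1) = 9.761×10^-7 K/W
R_total = 0.2577 K/W
Q = ΔT / R_total = 124 / 0.2577

Q ≈ 481 W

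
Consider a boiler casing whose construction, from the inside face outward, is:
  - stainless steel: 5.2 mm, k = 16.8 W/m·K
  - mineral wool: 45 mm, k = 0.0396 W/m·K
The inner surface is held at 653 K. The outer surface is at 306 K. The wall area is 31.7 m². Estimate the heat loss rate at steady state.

Using the resistance-network approach (series):
R_stainless steel = L/(kA) = 0.0052/(16.8×31.7) = 9.764×10^-6 K/W
R_mineral wool = L/(kA) = 0.045/(0.0396×31.7) = 0.03585 K/W
R_total = 0.03586 K/W
Q = ΔT / R_total = 347 / 0.03586

Q ≈ 9680 W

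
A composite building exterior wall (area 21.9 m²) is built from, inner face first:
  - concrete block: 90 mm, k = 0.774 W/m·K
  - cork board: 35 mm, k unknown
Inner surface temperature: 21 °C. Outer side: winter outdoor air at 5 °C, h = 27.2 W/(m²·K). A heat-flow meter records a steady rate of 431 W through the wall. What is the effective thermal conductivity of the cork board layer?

Treating each layer as a thermal resistance in series:
R_concrete block = L/(kA) = 0.09/(0.774×21.9) = 0.00531 K/W
R_outer film = 1/(h_o·A) = 1/(27.2×21.9) = 0.001679 K/W
Sum of known resistances R_other = 0.006988 K/W
Total R = ΔT/Q = 16/431 = 0.03712 K/W
R_cork board = R_total − R_other = 0.03013 K/W
k = L/(R·A) = 0.035/(0.03013×21.9)

k ≈ 0.053 W/(m·K)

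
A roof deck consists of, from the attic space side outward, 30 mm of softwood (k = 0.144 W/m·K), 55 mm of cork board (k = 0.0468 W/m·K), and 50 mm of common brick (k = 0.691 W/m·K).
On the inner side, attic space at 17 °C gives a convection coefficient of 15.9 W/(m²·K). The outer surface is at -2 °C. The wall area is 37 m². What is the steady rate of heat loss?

Using the resistance-network approach (series):
R_inner film = 1/(h_i·A) = 1/(15.9×37) = 0.0017 K/W
R_softwood = L/(kA) = 0.03/(0.144×37) = 0.005631 K/W
R_cork board = L/(kA) = 0.055/(0.0468×37) = 0.03176 K/W
R_common brick = L/(kA) = 0.05/(0.691×37) = 0.001956 K/W
R_total = 0.04105 K/W
Q = ΔT / R_total = 19 / 0.04105

Q ≈ 463 W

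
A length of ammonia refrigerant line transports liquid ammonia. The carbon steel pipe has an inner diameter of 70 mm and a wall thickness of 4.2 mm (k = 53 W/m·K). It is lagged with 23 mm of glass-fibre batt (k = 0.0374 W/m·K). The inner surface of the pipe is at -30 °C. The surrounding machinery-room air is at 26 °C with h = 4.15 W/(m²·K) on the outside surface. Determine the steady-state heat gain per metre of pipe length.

q′ ≈ 21.7 W/m

Per-layer cylindrical resistances, series-summed:
R_carbon steel pipe wall = ln(39.2/35)/(2π×53×1) = 3.403×10^-4 K/W
R_glass-fibre batt = ln(62.2/39.2)/(2π×0.0374×1) = 1.965 K/W
R_outer film = 1/(h_o·2πr_oL) = 1/(4.15×2π×0.0622×1) = 0.6166 K/W
R_total = 2.582 K/W
Q = ΔT/R_total = 56/2.582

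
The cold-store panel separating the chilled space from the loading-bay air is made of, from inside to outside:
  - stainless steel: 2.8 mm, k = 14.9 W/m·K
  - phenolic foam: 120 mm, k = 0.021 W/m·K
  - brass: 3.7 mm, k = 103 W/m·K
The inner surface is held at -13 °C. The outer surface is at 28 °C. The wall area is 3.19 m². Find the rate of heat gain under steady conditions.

Treating each layer as a thermal resistance in series:
R_stainless steel = L/(kA) = 0.0028/(14.9×3.19) = 5.891×10^-5 K/W
R_phenolic foam = L/(kA) = 0.12/(0.021×3.19) = 1.791 K/W
R_brass = L/(kA) = 0.0037/(103×3.19) = 1.126×10^-5 K/W
R_total = 1.791 K/W
Q = ΔT / R_total = 41 / 1.791

Q ≈ 22.9 W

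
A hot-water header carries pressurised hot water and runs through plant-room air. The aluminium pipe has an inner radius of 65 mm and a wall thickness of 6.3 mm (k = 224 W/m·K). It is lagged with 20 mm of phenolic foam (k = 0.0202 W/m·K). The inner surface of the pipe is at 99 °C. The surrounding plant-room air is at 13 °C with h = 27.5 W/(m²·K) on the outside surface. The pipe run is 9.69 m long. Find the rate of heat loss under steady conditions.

Q ≈ 414 W

Radial resistances (cylindrical: R_cond = ln(r_o/r_i)/(2πkL), R_conv = 1/(h·2πrL)):
R_aluminium pipe wall = ln(71.3/65)/(2π×224×9.69) = 6.783×10^-6 K/W
R_phenolic foam = ln(91.3/71.3)/(2π×0.0202×9.69) = 0.201 K/W
R_outer film = 1/(h_o·2πr_oL) = 1/(27.5×2π×0.0913×9.69) = 0.006542 K/W
R_total = 0.2076 K/W
Q = ΔT/R_total = 86/0.2076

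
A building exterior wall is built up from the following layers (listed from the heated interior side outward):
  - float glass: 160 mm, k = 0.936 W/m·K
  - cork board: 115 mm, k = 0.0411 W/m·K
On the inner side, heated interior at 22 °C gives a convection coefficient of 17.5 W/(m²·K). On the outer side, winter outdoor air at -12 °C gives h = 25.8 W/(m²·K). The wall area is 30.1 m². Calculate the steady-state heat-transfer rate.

Q ≈ 334 W

Series thermal resistances:
R_inner film = 1/(h_i·A) = 1/(17.5×30.1) = 0.001898 K/W
R_float glass = L/(kA) = 0.16/(0.936×30.1) = 0.005679 K/W
R_cork board = L/(kA) = 0.115/(0.0411×30.1) = 0.09296 K/W
R_outer film = 1/(h_o·A) = 1/(25.8×30.1) = 0.001288 K/W
R_total = 0.1018 K/W
Q = ΔT / R_total = 34 / 0.1018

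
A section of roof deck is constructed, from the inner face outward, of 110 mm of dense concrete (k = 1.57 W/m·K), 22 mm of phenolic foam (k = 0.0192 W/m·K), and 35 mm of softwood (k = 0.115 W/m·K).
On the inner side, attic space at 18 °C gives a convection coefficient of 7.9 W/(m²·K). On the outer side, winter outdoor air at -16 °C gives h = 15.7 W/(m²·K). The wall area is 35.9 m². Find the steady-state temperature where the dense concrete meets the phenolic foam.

T ≈ 14.1 °C

Using the resistance-network approach (series):
R_inner film = 1/(h_i·A) = 1/(7.9×35.9) = 0.003526 K/W
R_dense concrete = L/(kA) = 0.11/(1.57×35.9) = 0.001952 K/W
R_phenolic foam = L/(kA) = 0.022/(0.0192×35.9) = 0.03192 K/W
R_softwood = L/(kA) = 0.035/(0.115×35.9) = 0.008478 K/W
R_outer film = 1/(h_o·A) = 1/(15.7×35.9) = 0.001774 K/W
R_total = 0.04765 K/W;  Q = ΔT/R_total = 34/0.04765 = 713.6 W
T_interface = T_inner − Q·ΣR(inner→interface) = 18 − 714×0.005478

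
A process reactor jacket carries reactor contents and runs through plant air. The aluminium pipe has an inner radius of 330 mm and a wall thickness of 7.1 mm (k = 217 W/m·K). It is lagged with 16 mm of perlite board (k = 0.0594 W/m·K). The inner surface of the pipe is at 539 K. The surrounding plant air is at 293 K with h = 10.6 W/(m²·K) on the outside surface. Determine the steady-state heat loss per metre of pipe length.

Cylindrical conduction, so R = ln(r₂/r₁)/(2πkL) per layer, in series:
R_aluminium pipe wall = ln(337.1/330)/(2π×217×1) = 1.561×10^-5 K/W
R_perlite board = ln(353.1/337.1)/(2π×0.0594×1) = 0.1242 K/W
R_outer film = 1/(h_o·2πr_oL) = 1/(10.6×2π×0.3531×1) = 0.04252 K/W
R_total = 0.1668 K/W
Q = ΔT/R_total = 246/0.1668

q′ ≈ 1470 W/m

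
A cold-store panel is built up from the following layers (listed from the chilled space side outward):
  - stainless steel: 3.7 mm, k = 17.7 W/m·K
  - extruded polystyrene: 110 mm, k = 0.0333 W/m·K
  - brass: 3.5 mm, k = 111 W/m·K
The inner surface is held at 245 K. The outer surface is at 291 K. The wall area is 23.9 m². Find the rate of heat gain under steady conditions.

Q ≈ 333 W

Model the wall as resistances in series:
R_stainless steel = L/(kA) = 0.0037/(17.7×23.9) = 8.746×10^-6 K/W
R_extruded polystyrene = L/(kA) = 0.11/(0.0333×23.9) = 0.1382 K/W
R_brass = L/(kA) = 0.0035/(111×23.9) = 1.319×10^-6 K/W
R_total = 0.1382 K/W
Q = ΔT / R_total = 46 / 0.1382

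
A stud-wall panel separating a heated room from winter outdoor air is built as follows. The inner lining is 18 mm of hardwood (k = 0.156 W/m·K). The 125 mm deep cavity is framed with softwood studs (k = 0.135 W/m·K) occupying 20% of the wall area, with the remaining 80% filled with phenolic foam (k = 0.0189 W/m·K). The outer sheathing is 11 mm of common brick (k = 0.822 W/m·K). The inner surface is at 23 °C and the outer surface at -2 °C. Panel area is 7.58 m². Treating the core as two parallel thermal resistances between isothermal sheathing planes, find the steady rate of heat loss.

Q ≈ 61.2 W

Sheathing layers in series; stud and cavity paths in parallel between them.
R_inner = 0.018/(0.156×7.58) = 0.01522 K/W
R_stud  = 0.125/(0.135×0.2×7.58) = 0.6108 K/W
R_cav   = 0.125/(0.0189×0.8×7.58) = 1.091 K/W
1/R_core = 1/R_stud + 1/R_cav → R_core = 0.3915 K/W
R_outer = 0.011/(0.822×7.58) = 0.001765 K/W
R_total = 0.4085 K/W
Q = ΔT/R_total = 25/0.4085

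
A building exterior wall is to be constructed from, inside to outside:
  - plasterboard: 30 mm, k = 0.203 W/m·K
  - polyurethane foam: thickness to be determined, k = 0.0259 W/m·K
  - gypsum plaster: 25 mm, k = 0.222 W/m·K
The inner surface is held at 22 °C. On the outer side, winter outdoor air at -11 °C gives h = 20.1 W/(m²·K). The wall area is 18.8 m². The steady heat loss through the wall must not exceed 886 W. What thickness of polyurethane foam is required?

L ≈ 10.1 mm

Thermal resistances in series:
R_plasterboard = L/(kA) = 0.03/(0.203×18.8) = 0.007861 K/W
R_gypsum plaster = L/(kA) = 0.025/(0.222×18.8) = 0.00599 K/W
R_outer film = 1/(h_o·A) = 1/(20.1×18.8) = 0.002646 K/W
Sum of the known resistances R_other = 0.0165 K/W
Required total resistance R_tot = ΔT/Q_allow = 33/886 = 0.03725 K/W
R_polyurethane foam = R_tot − R_other = 0.02075 K/W
L = R·k·A = 0.02075×0.0259×18.8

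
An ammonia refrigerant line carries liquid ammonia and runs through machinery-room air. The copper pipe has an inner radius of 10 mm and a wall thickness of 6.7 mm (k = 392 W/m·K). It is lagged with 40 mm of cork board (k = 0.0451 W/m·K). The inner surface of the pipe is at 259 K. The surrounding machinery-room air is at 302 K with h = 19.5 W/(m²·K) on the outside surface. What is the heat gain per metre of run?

q′ ≈ 9.65 W/m

Radial resistances (cylindrical: R_cond = ln(r_o/r_i)/(2πkL), R_conv = 1/(h·2πrL)):
R_copper pipe wall = ln(16.7/10)/(2π×392×1) = 2.082×10^-4 K/W
R_cork board = ln(56.7/16.7)/(2π×0.0451×1) = 4.314 K/W
R_outer film = 1/(h_o·2πr_oL) = 1/(19.5×2π×0.0567×1) = 0.1439 K/W
R_total = 4.458 K/W
Q = ΔT/R_total = 43/4.458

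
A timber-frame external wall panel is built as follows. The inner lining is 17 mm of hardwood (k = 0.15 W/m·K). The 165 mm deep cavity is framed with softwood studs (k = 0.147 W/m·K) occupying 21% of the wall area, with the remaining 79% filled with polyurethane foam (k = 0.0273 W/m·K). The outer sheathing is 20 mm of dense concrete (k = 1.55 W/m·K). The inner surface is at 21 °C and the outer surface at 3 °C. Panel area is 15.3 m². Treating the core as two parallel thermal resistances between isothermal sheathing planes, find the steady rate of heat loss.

Q ≈ 84.1 W

Sheathing layers in series; stud and cavity paths in parallel between them.
R_inner = 0.017/(0.15×15.3) = 0.007407 K/W
R_stud  = 0.165/(0.147×0.21×15.3) = 0.3493 K/W
R_cav   = 0.165/(0.0273×0.79×15.3) = 0.5 K/W
1/R_core = 1/R_stud + 1/R_cav → R_core = 0.2057 K/W
R_outer = 0.02/(1.55×15.3) = 8.433×10^-4 K/W
R_total = 0.2139 K/W
Q = ΔT/R_total = 18/0.2139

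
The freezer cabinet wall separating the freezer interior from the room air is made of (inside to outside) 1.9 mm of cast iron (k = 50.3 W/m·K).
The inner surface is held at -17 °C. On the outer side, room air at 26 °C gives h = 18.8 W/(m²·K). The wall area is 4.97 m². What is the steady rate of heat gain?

Q ≈ 4010 W

Thermal resistances in series:
R_cast iron = L/(kA) = 0.0019/(50.3×4.97) = 7.6×10^-6 K/W
R_outer film = 1/(h_o·A) = 1/(18.8×4.97) = 0.0107 K/W
R_total = 0.01071 K/W
Q = ΔT / R_total = 43 / 0.01071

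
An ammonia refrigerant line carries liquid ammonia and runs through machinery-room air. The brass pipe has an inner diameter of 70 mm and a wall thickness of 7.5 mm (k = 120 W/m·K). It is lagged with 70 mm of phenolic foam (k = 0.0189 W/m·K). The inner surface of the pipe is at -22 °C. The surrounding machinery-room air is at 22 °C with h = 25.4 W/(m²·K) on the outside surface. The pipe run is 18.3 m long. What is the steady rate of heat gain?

Q ≈ 97.6 W

Treating each annulus and film as a series resistance:
R_brass pipe wall = ln(42.5/35)/(2π×120×18.3) = 1.407×10^-5 K/W
R_phenolic foam = ln(112.5/42.5)/(2π×0.0189×18.3) = 0.4479 K/W
R_outer film = 1/(h_o·2πr_oL) = 1/(25.4×2π×0.1125×18.3) = 0.003044 K/W
R_total = 0.451 K/W
Q = ΔT/R_total = 44/0.451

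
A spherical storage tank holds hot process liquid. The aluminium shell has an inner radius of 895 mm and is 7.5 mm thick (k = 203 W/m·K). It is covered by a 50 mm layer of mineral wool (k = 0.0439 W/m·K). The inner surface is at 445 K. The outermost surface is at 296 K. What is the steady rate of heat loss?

Q ≈ 1410 W

Spherical conduction: R = (1/r_in − 1/r_out)/(4πk) per layer; series-sum.
R_aluminium shell = (1/0.895 − 1/0.9025)/(4π×203) = 3.64×10^-6 K/W
R_mineral wool = (1/0.9025 − 1/0.9525)/(4π×0.0439) = 0.1054 K/W
R_total = 0.1054 K/W
Q = ΔT/R_total = 149/0.1054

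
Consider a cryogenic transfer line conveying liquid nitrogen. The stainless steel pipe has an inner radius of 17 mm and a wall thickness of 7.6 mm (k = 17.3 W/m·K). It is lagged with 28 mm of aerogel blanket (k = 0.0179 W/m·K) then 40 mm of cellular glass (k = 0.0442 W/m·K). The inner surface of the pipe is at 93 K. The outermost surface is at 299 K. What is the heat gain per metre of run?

Treating each annulus and film as a series resistance:
R_stainless steel pipe wall = ln(24.6/17)/(2π×17.3×1) = 0.0034 K/W
R_aerogel blanket = ln(52.6/24.6)/(2π×0.0179×1) = 6.757 K/W
R_cellular glass = ln(92.6/52.6)/(2π×0.0442×1) = 2.037 K/W
R_total = 8.797 K/W
Q = ΔT/R_total = 206/8.797

q′ ≈ 23.4 W/m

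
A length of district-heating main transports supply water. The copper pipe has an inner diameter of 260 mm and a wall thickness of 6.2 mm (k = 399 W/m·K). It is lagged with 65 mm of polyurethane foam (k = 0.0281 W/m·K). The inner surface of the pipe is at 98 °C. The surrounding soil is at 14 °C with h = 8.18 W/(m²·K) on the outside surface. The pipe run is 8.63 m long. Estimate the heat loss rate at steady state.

Q ≈ 314 W

Radial resistances (cylindrical: R_cond = ln(r_o/r_i)/(2πkL), R_conv = 1/(h·2πrL)):
R_copper pipe wall = ln(136.2/130)/(2π×399×8.63) = 2.153×10^-6 K/W
R_polyurethane foam = ln(201.2/136.2)/(2π×0.0281×8.63) = 0.2561 K/W
R_outer film = 1/(h_o·2πr_oL) = 1/(8.18×2π×0.2012×8.63) = 0.01121 K/W
R_total = 0.2673 K/W
Q = ΔT/R_total = 84/0.2673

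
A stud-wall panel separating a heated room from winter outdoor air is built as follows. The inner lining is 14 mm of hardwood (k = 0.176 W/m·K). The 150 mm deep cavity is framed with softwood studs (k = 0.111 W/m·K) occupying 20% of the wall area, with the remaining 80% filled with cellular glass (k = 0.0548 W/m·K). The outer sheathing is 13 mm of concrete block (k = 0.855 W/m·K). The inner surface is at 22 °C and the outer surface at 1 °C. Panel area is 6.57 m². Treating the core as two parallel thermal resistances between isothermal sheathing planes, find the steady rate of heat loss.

Sheathing layers in series; stud and cavity paths in parallel between them.
R_inner = 0.014/(0.176×6.57) = 0.01211 K/W
R_stud  = 0.15/(0.111×0.2×6.57) = 1.028 K/W
R_cav   = 0.15/(0.0548×0.8×6.57) = 0.5208 K/W
1/R_core = 1/R_stud + 1/R_cav → R_core = 0.3457 K/W
R_outer = 0.013/(0.855×6.57) = 0.002314 K/W
R_total = 0.3601 K/W
Q = ΔT/R_total = 21/0.3601

Q ≈ 58.3 W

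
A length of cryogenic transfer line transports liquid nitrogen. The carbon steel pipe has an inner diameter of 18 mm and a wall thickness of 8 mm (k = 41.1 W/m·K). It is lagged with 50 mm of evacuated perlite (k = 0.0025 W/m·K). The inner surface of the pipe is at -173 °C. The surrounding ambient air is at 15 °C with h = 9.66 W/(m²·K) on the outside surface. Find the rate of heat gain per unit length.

q′ ≈ 2.15 W/m

Cylindrical conduction, so R = ln(r₂/r₁)/(2πkL) per layer, in series:
R_carbon steel pipe wall = ln(17/9)/(2π×41.1×1) = 0.002463 K/W
R_evacuated perlite = ln(67/17)/(2π×0.0025×1) = 87.31 K/W
R_outer film = 1/(h_o·2πr_oL) = 1/(9.66×2π×0.067×1) = 0.2459 K/W
R_total = 87.56 K/W
Q = ΔT/R_total = 188/87.56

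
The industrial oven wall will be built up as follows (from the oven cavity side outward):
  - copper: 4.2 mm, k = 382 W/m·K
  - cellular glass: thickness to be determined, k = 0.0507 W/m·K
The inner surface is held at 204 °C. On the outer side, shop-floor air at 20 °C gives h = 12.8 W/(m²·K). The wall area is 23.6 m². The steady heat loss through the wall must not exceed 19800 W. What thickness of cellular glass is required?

Using the resistance-network approach (series):
R_copper = L/(kA) = 0.0042/(382×23.6) = 4.659×10^-7 K/W
R_outer film = 1/(h_o·A) = 1/(12.8×23.6) = 0.00331 K/W
Sum of the known resistances R_other = 0.003311 K/W
Required total resistance R_tot = ΔT/Q_allow = 184/19800 = 0.009293 K/W
R_cellular glass = R_tot − R_other = 0.005982 K/W
L = R·k·A = 0.005982×0.0507×23.6

L ≈ 7.16 mm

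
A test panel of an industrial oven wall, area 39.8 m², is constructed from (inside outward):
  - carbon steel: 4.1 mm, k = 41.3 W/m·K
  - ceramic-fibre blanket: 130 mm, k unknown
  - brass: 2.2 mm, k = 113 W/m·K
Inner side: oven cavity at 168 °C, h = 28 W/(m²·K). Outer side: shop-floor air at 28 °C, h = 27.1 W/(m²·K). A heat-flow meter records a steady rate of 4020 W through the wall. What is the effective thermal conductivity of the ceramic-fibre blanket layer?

Using the resistance-network approach (series):
R_inner film = 1/(h_i·A) = 1/(28×39.8) = 8.973×10^-4 K/W
R_carbon steel = L/(kA) = 0.0041/(41.3×39.8) = 2.494×10^-6 K/W
R_brass = L/(kA) = 0.0022/(113×39.8) = 4.892×10^-7 K/W
R_outer film = 1/(h_o·A) = 1/(27.1×39.8) = 9.271×10^-4 K/W
Sum of known resistances R_other = 0.001827 K/W
Total R = ΔT/Q = 140/4020 = 0.03483 K/W
R_ceramic-fibre blanket = R_total − R_other = 0.033 K/W
k = L/(R·A) = 0.13/(0.033×39.8)

k ≈ 0.099 W/(m·K)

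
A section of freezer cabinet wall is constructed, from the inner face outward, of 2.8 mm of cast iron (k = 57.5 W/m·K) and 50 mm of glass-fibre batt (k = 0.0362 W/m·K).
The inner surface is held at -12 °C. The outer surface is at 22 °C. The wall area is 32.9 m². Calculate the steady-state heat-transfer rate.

Thermal resistances in series:
R_cast iron = L/(kA) = 0.0028/(57.5×32.9) = 1.48×10^-6 K/W
R_glass-fibre batt = L/(kA) = 0.05/(0.0362×32.9) = 0.04198 K/W
R_total = 0.04198 K/W
Q = ΔT / R_total = 34 / 0.04198

Q ≈ 810 W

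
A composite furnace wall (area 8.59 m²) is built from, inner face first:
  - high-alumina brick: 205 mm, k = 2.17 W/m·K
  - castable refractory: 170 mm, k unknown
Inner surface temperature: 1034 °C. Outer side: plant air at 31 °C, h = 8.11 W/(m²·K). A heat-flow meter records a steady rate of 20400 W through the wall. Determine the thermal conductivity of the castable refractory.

k ≈ 0.831 W/(m·K)

Model the wall as resistances in series:
R_high-alumina brick = L/(kA) = 0.205/(2.17×8.59) = 0.011 K/W
R_outer film = 1/(h_o·A) = 1/(8.11×8.59) = 0.01435 K/W
Sum of known resistances R_other = 0.02535 K/W
Total R = ΔT/Q = 1003/20400 = 0.04917 K/W
R_castable refractory = R_total − R_other = 0.02381 K/W
k = L/(R·A) = 0.17/(0.02381×8.59)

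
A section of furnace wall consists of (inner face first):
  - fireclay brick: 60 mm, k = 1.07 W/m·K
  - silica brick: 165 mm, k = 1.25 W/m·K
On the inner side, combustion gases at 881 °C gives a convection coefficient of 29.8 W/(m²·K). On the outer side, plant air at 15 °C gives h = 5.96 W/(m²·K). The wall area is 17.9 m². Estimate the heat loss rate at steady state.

Thermal resistances in series:
R_inner film = 1/(h_i·A) = 1/(29.8×17.9) = 0.001875 K/W
R_fireclay brick = L/(kA) = 0.06/(1.07×17.9) = 0.003133 K/W
R_silica brick = L/(kA) = 0.165/(1.25×17.9) = 0.007374 K/W
R_outer film = 1/(h_o·A) = 1/(5.96×17.9) = 0.009373 K/W
R_total = 0.02176 K/W
Q = ΔT / R_total = 866 / 0.02176

Q ≈ 39800 W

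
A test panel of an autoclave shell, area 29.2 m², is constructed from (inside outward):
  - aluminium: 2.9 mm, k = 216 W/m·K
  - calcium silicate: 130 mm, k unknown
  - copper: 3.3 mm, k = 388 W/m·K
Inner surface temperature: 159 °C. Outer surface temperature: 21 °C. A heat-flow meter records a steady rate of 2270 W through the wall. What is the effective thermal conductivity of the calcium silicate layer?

Series thermal resistances:
R_aluminium = L/(kA) = 0.0029/(216×29.2) = 4.598×10^-7 K/W
R_copper = L/(kA) = 0.0033/(388×29.2) = 2.913×10^-7 K/W
Sum of known resistances R_other = 7.511×10^-7 K/W
Total R = ΔT/Q = 138/2270 = 0.06079 K/W
R_calcium silicate = R_total − R_other = 0.06079 K/W
k = L/(R·A) = 0.13/(0.06079×29.2)

k ≈ 0.0732 W/(m·K)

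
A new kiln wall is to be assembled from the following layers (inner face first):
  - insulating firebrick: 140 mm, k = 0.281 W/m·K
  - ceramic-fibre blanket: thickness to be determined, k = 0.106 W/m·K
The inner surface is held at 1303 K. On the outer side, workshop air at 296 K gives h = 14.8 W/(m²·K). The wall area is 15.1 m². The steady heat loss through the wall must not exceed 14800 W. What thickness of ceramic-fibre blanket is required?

Treating each layer as a thermal resistance in series:
R_insulating firebrick = L/(kA) = 0.14/(0.281×15.1) = 0.03299 K/W
R_outer film = 1/(h_o·A) = 1/(14.8×15.1) = 0.004475 K/W
Sum of the known resistances R_other = 0.03747 K/W
Required total resistance R_tot = ΔT/Q_allow = 1007/14800 = 0.06804 K/W
R_ceramic-fibre blanket = R_tot − R_other = 0.03057 K/W
L = R·k·A = 0.03057×0.106×15.1

L ≈ 48.9 mm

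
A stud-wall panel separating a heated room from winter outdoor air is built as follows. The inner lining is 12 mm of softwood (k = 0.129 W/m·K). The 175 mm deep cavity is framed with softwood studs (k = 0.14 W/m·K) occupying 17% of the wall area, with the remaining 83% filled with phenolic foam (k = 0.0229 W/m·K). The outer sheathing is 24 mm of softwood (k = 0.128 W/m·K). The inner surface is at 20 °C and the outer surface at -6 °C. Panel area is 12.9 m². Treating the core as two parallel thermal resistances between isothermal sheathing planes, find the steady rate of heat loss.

Sheathing layers in series; stud and cavity paths in parallel between them.
R_inner = 0.012/(0.129×12.9) = 0.007211 K/W
R_stud  = 0.175/(0.14×0.17×12.9) = 0.57 K/W
R_cav   = 0.175/(0.0229×0.83×12.9) = 0.7137 K/W
1/R_core = 1/R_stud + 1/R_cav → R_core = 0.3169 K/W
R_outer = 0.024/(0.128×12.9) = 0.01453 K/W
R_total = 0.3387 K/W
Q = ΔT/R_total = 26/0.3387

Q ≈ 76.8 W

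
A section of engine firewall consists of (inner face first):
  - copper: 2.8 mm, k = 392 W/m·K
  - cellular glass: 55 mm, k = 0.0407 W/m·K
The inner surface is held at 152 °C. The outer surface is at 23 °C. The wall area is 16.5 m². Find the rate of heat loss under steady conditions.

Series thermal resistances:
R_copper = L/(kA) = 0.0028/(392×16.5) = 4.329×10^-7 K/W
R_cellular glass = L/(kA) = 0.055/(0.0407×16.5) = 0.0819 K/W
R_total = 0.0819 K/W
Q = ΔT / R_total = 129 / 0.0819

Q ≈ 1580 W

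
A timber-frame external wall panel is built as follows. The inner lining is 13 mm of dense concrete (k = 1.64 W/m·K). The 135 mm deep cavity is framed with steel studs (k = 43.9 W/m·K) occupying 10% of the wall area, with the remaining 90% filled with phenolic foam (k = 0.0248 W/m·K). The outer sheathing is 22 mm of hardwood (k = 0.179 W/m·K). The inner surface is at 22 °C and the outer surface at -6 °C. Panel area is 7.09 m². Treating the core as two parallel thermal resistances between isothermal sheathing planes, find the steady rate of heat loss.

Sheathing layers in series; stud and cavity paths in parallel between them.
R_inner = 0.013/(1.64×7.09) = 0.001118 K/W
R_stud  = 0.135/(43.9×0.1×7.09) = 0.004337 K/W
R_cav   = 0.135/(0.0248×0.9×7.09) = 0.8531 K/W
1/R_core = 1/R_stud + 1/R_cav → R_core = 0.004315 K/W
R_outer = 0.022/(0.179×7.09) = 0.01733 K/W
R_total = 0.02277 K/W
Q = ΔT/R_total = 28/0.02277

Q ≈ 1230 W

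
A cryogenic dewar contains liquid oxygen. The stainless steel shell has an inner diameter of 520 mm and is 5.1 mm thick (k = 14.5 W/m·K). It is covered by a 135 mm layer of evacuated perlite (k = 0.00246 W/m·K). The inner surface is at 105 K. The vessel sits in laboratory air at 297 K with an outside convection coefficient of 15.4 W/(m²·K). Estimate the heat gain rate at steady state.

Spherical conduction: R = (1/r_in − 1/r_out)/(4πk) per layer; series-sum.
R_stainless steel shell = (1/0.26 − 1/0.2651)/(4π×14.5) = 4.061×10^-4 K/W
R_evacuated perlite = (1/0.2651 − 1/0.4001)/(4π×0.00246) = 41.17 K/W
R_outer film = 1/(h·4πr_o²) = 1/(15.4×4π×0.4001²) = 0.03228 K/W
R_total = 41.21 K/W
Q = ΔT/R_total = 192/41.21

Q ≈ 4.66 W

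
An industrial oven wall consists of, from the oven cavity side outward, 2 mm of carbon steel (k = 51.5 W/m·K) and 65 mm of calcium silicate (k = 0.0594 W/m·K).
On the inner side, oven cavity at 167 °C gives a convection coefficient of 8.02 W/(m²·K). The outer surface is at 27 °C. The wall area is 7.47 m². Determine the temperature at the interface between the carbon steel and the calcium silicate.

T ≈ 153 °C

Series thermal resistances:
R_inner film = 1/(h_i·A) = 1/(8.02×7.47) = 0.01669 K/W
R_carbon steel = L/(kA) = 0.002/(51.5×7.47) = 5.199×10^-6 K/W
R_calcium silicate = L/(kA) = 0.065/(0.0594×7.47) = 0.1465 K/W
R_total = 0.1632 K/W;  Q = ΔT/R_total = 140/0.1632 = 857.9 W
T_interface = T_inner − Q·ΣR(inner→interface) = 167 − 858×0.0167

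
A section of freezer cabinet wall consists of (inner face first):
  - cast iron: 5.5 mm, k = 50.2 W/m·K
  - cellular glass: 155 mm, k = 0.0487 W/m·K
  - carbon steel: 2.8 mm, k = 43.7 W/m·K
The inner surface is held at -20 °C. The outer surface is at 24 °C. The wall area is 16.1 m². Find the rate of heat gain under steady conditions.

Thermal resistances in series:
R_cast iron = L/(kA) = 0.0055/(50.2×16.1) = 6.805×10^-6 K/W
R_cellular glass = L/(kA) = 0.155/(0.0487×16.1) = 0.1977 K/W
R_carbon steel = L/(kA) = 0.0028/(43.7×16.1) = 3.98×10^-6 K/W
R_total = 0.1977 K/W
Q = ΔT / R_total = 44 / 0.1977

Q ≈ 223 W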